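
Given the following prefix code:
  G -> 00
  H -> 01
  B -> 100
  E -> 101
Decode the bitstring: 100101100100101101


Decoding step by step:
Bits 100 -> B
Bits 101 -> E
Bits 100 -> B
Bits 100 -> B
Bits 101 -> E
Bits 101 -> E


Decoded message: BEBBEE


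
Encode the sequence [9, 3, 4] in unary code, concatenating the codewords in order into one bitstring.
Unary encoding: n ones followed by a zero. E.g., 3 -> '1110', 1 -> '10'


Encode each number as n ones followed by a terminating 0:
  9 -> 1111111110 (10 bits)
  3 -> 1110 (4 bits)
  4 -> 11110 (5 bits)
Total length = 10 + 4 + 5 = 19 bits.

Unary([9, 3, 4]) = 1111111110111011110 (19 bits)


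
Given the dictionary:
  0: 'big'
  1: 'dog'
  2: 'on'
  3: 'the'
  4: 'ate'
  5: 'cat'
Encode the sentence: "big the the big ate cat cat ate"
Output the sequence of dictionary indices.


Look up each word in the dictionary:
  'big' -> 0
  'the' -> 3
  'the' -> 3
  'big' -> 0
  'ate' -> 4
  'cat' -> 5
  'cat' -> 5
  'ate' -> 4

Encoded: [0, 3, 3, 0, 4, 5, 5, 4]


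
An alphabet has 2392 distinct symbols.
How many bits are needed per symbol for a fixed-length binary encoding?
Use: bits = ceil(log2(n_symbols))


log2(2392) = 11.224
Bracket: 2^11 = 2048 < 2392 <= 2^12 = 4096
So ceil(log2(2392)) = 12

bits = ceil(log2(2392)) = ceil(11.224) = 12 bits


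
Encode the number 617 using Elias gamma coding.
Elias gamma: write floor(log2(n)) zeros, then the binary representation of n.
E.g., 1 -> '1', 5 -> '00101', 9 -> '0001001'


num_bits = floor(log2(617)) + 1 = 10
leading_zeros = num_bits - 1 = 9
binary(617) = 1001101001

Elias gamma(617) = '000000000' + '1001101001' = 0000000001001101001 (19 bits)


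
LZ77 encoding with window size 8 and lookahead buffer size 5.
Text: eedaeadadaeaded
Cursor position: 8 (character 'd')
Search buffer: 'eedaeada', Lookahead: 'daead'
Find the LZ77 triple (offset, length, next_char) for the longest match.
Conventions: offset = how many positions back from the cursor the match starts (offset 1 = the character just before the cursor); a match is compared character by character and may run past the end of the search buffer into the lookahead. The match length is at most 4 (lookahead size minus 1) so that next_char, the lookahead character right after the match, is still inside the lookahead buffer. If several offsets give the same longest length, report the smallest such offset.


Try each offset into the search buffer:
  offset=1 (pos 7, char 'a'): match length 0
  offset=2 (pos 6, char 'd'): match length 2
  offset=3 (pos 5, char 'a'): match length 0
  offset=4 (pos 4, char 'e'): match length 0
  offset=5 (pos 3, char 'a'): match length 0
  offset=6 (pos 2, char 'd'): match length 4
  offset=7 (pos 1, char 'e'): match length 0
  offset=8 (pos 0, char 'e'): match length 0
Longest match has length 4 at offset 6.
next_char = character at position 8 + 4 = 12 -> 'd'

Best match: offset=6, length=4 (matching 'daea' starting at position 2)
LZ77 triple: (6, 4, 'd')


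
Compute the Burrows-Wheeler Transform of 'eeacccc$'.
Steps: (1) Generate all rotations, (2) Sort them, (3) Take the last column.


Rotations (sorted):
  0: $eeacccc -> last char: c
  1: acccc$ee -> last char: e
  2: c$eeaccc -> last char: c
  3: cc$eeacc -> last char: c
  4: ccc$eeac -> last char: c
  5: cccc$eea -> last char: a
  6: eacccc$e -> last char: e
  7: eeacccc$ -> last char: $


BWT = cecccae$


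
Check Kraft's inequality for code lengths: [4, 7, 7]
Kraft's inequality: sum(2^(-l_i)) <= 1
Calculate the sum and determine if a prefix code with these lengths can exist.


Sum = 2^(-4) + 2^(-7) + 2^(-7)
    = 0.0625 + 0.0078125 + 0.0078125
    = 10/128 = 0.078125
Since 0.078125 <= 1, Kraft's inequality IS satisfied.
A prefix code with these lengths CAN exist.

Kraft sum = 0.078125. Satisfied.


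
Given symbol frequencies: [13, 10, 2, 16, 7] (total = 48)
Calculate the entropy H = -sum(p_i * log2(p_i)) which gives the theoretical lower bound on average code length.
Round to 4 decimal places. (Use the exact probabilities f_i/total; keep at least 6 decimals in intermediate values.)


Per-symbol terms -p_i * log2(p_i) with p_i = f_i/48:
  p = 13/48 = 0.270833: log2(p) = -1.884523, -p*log2(p) = 0.510392
  p = 10/48 = 0.208333: log2(p) = -2.263034, -p*log2(p) = 0.471466
  p = 2/48 = 0.041667: log2(p) = -4.584963, -p*log2(p) = 0.191040
  p = 16/48 = 0.333333: log2(p) = -1.584963, -p*log2(p) = 0.528321
  p = 7/48 = 0.145833: log2(p) = -2.777608, -p*log2(p) = 0.405068
H = 0.510392 + 0.471466 + 0.191040 + 0.528321 + 0.405068 = 2.106287

H = 2.1063 bits/symbol


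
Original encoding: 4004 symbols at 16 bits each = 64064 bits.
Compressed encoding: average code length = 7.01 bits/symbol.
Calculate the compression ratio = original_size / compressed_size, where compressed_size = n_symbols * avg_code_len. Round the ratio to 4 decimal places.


original_size = n_symbols * orig_bits = 4004 * 16 = 64064 bits
compressed_size = n_symbols * avg_code_len = 4004 * 7.01 = 28068.04 bits
ratio = original_size / compressed_size = 64064 / 28068.04 = 2.2825

Compression ratio = 2.2825


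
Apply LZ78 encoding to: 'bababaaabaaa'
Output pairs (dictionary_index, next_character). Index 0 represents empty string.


LZ78 encoding steps:
Dictionary: {0: ''}
Step 1: w='' (idx 0), next='b' -> output (0, 'b'), add 'b' as idx 1
Step 2: w='' (idx 0), next='a' -> output (0, 'a'), add 'a' as idx 2
Step 3: w='b' (idx 1), next='a' -> output (1, 'a'), add 'ba' as idx 3
Step 4: w='ba' (idx 3), next='a' -> output (3, 'a'), add 'baa' as idx 4
Step 5: w='a' (idx 2), next='b' -> output (2, 'b'), add 'ab' as idx 5
Step 6: w='a' (idx 2), next='a' -> output (2, 'a'), add 'aa' as idx 6
Step 7: w='a' (idx 2), end of input -> output (2, '')


Encoded: [(0, 'b'), (0, 'a'), (1, 'a'), (3, 'a'), (2, 'b'), (2, 'a'), (2, '')]


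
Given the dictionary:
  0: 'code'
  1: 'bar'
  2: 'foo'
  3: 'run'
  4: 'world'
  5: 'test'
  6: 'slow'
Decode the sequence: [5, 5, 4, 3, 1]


Look up each index in the dictionary:
  5 -> 'test'
  5 -> 'test'
  4 -> 'world'
  3 -> 'run'
  1 -> 'bar'

Decoded: "test test world run bar"


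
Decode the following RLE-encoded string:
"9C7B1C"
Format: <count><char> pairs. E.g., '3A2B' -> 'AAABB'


Expanding each <count><char> pair:
  9C -> 'CCCCCCCCC'
  7B -> 'BBBBBBB'
  1C -> 'C'

Decoded = CCCCCCCCCBBBBBBBC


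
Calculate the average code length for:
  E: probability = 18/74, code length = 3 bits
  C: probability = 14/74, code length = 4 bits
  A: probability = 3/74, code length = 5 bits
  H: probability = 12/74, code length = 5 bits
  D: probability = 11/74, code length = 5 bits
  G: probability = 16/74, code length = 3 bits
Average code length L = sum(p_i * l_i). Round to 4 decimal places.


Weighted contributions p_i * l_i:
  E: (18/74) * 3 = 54/74
  C: (14/74) * 4 = 56/74
  A: (3/74) * 5 = 15/74
  H: (12/74) * 5 = 60/74
  D: (11/74) * 5 = 55/74
  G: (16/74) * 3 = 48/74
Sum = (54 + 56 + 15 + 60 + 55 + 48)/74 = 288/74

L = 288/74 = 3.8919 bits/symbol


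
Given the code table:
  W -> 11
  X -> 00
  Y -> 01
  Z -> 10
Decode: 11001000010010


Decoding:
11 -> W
00 -> X
10 -> Z
00 -> X
01 -> Y
00 -> X
10 -> Z


Result: WXZXYXZ


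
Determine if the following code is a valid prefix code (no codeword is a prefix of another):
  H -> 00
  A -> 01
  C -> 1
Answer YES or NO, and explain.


Checking each pair (does one codeword prefix another?):
  H='00' vs A='01': no prefix
  H='00' vs C='1': no prefix
  A='01' vs H='00': no prefix
  A='01' vs C='1': no prefix
  C='1' vs H='00': no prefix
  C='1' vs A='01': no prefix
No violation found over all pairs.

YES -- this is a valid prefix code. No codeword is a prefix of any other codeword.


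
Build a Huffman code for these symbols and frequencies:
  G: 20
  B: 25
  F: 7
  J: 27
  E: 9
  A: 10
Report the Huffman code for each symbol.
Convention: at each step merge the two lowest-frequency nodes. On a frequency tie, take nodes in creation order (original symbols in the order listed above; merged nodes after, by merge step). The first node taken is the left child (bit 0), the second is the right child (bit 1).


Huffman tree construction:
Step 1: Merge F(7) + E(9) = 16
Step 2: Merge A(10) + (F+E)(16) = 26
Step 3: Merge G(20) + B(25) = 45
Step 4: Merge (A+(F+E))(26) + J(27) = 53
Step 5: Merge (G+B)(45) + ((A+(F+E))+J)(53) = 98
Read each symbol's code off the tree from the root (left child = 0, right child = 1).

Codes:
  G: 00 (length 2)
  B: 01 (length 2)
  F: 1010 (length 4)
  J: 11 (length 2)
  E: 1011 (length 4)
  A: 100 (length 3)
Average code length: 238/98 = 2.4286 bits/symbol


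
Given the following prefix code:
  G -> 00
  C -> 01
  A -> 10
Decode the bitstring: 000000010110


Decoding step by step:
Bits 00 -> G
Bits 00 -> G
Bits 00 -> G
Bits 01 -> C
Bits 01 -> C
Bits 10 -> A


Decoded message: GGGCCA


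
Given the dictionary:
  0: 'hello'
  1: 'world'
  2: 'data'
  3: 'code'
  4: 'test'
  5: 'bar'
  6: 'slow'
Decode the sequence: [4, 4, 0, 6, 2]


Look up each index in the dictionary:
  4 -> 'test'
  4 -> 'test'
  0 -> 'hello'
  6 -> 'slow'
  2 -> 'data'

Decoded: "test test hello slow data"


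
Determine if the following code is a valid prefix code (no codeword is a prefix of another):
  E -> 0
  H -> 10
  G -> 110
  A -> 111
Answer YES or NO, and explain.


Checking each pair (does one codeword prefix another?):
  E='0' vs H='10': no prefix
  E='0' vs G='110': no prefix
  E='0' vs A='111': no prefix
  H='10' vs E='0': no prefix
  H='10' vs G='110': no prefix
  H='10' vs A='111': no prefix
  G='110' vs E='0': no prefix
  G='110' vs H='10': no prefix
  G='110' vs A='111': no prefix
  A='111' vs E='0': no prefix
  A='111' vs H='10': no prefix
  A='111' vs G='110': no prefix
No violation found over all pairs.

YES -- this is a valid prefix code. No codeword is a prefix of any other codeword.


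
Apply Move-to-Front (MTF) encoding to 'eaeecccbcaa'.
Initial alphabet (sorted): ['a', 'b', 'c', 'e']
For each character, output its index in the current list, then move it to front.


MTF encoding:
'e': index 3 in ['a', 'b', 'c', 'e'] -> ['e', 'a', 'b', 'c']
'a': index 1 in ['e', 'a', 'b', 'c'] -> ['a', 'e', 'b', 'c']
'e': index 1 in ['a', 'e', 'b', 'c'] -> ['e', 'a', 'b', 'c']
'e': index 0 in ['e', 'a', 'b', 'c'] -> ['e', 'a', 'b', 'c']
'c': index 3 in ['e', 'a', 'b', 'c'] -> ['c', 'e', 'a', 'b']
'c': index 0 in ['c', 'e', 'a', 'b'] -> ['c', 'e', 'a', 'b']
'c': index 0 in ['c', 'e', 'a', 'b'] -> ['c', 'e', 'a', 'b']
'b': index 3 in ['c', 'e', 'a', 'b'] -> ['b', 'c', 'e', 'a']
'c': index 1 in ['b', 'c', 'e', 'a'] -> ['c', 'b', 'e', 'a']
'a': index 3 in ['c', 'b', 'e', 'a'] -> ['a', 'c', 'b', 'e']
'a': index 0 in ['a', 'c', 'b', 'e'] -> ['a', 'c', 'b', 'e']


Output: [3, 1, 1, 0, 3, 0, 0, 3, 1, 3, 0]


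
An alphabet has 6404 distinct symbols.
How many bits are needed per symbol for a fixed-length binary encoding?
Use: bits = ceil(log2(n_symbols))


log2(6404) = 12.6448
Bracket: 2^12 = 4096 < 6404 <= 2^13 = 8192
So ceil(log2(6404)) = 13

bits = ceil(log2(6404)) = ceil(12.6448) = 13 bits


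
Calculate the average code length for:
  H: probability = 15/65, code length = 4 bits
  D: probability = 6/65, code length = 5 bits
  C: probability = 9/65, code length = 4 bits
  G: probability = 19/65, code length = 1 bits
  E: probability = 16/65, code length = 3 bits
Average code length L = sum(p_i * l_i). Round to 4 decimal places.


Weighted contributions p_i * l_i:
  H: (15/65) * 4 = 60/65
  D: (6/65) * 5 = 30/65
  C: (9/65) * 4 = 36/65
  G: (19/65) * 1 = 19/65
  E: (16/65) * 3 = 48/65
Sum = (60 + 30 + 36 + 19 + 48)/65 = 193/65

L = 193/65 = 2.9692 bits/symbol


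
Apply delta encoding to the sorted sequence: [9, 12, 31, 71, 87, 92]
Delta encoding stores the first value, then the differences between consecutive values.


First value: 9
Deltas:
  12 - 9 = 3
  31 - 12 = 19
  71 - 31 = 40
  87 - 71 = 16
  92 - 87 = 5


Delta encoded: [9, 3, 19, 40, 16, 5]


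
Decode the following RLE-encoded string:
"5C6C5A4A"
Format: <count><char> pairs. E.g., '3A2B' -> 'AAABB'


Expanding each <count><char> pair:
  5C -> 'CCCCC'
  6C -> 'CCCCCC'
  5A -> 'AAAAA'
  4A -> 'AAAA'

Decoded = CCCCCCCCCCCAAAAAAAAA


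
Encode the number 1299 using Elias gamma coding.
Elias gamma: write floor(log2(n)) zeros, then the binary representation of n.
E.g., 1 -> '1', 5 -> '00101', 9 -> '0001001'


num_bits = floor(log2(1299)) + 1 = 11
leading_zeros = num_bits - 1 = 10
binary(1299) = 10100010011

Elias gamma(1299) = '0000000000' + '10100010011' = 000000000010100010011 (21 bits)


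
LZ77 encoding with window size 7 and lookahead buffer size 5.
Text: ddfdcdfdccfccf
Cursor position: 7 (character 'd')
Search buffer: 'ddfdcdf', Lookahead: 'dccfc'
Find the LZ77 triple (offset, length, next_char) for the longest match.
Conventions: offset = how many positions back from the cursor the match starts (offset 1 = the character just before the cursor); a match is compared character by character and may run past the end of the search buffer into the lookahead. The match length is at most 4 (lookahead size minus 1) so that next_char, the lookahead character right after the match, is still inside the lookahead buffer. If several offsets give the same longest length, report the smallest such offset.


Try each offset into the search buffer:
  offset=1 (pos 6, char 'f'): match length 0
  offset=2 (pos 5, char 'd'): match length 1
  offset=3 (pos 4, char 'c'): match length 0
  offset=4 (pos 3, char 'd'): match length 2
  offset=5 (pos 2, char 'f'): match length 0
  offset=6 (pos 1, char 'd'): match length 1
  offset=7 (pos 0, char 'd'): match length 1
Longest match has length 2 at offset 4.
next_char = character at position 7 + 2 = 9 -> 'c'

Best match: offset=4, length=2 (matching 'dc' starting at position 3)
LZ77 triple: (4, 2, 'c')


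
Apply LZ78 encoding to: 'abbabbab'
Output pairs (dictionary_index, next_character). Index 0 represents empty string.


LZ78 encoding steps:
Dictionary: {0: ''}
Step 1: w='' (idx 0), next='a' -> output (0, 'a'), add 'a' as idx 1
Step 2: w='' (idx 0), next='b' -> output (0, 'b'), add 'b' as idx 2
Step 3: w='b' (idx 2), next='a' -> output (2, 'a'), add 'ba' as idx 3
Step 4: w='b' (idx 2), next='b' -> output (2, 'b'), add 'bb' as idx 4
Step 5: w='a' (idx 1), next='b' -> output (1, 'b'), add 'ab' as idx 5


Encoded: [(0, 'a'), (0, 'b'), (2, 'a'), (2, 'b'), (1, 'b')]


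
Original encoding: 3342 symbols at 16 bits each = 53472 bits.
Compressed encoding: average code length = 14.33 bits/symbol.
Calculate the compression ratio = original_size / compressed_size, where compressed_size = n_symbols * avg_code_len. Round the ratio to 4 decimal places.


original_size = n_symbols * orig_bits = 3342 * 16 = 53472 bits
compressed_size = n_symbols * avg_code_len = 3342 * 14.33 = 47890.86 bits
ratio = original_size / compressed_size = 53472 / 47890.86 = 1.1165

Compression ratio = 1.1165


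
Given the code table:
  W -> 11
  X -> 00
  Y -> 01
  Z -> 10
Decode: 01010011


Decoding:
01 -> Y
01 -> Y
00 -> X
11 -> W


Result: YYXW


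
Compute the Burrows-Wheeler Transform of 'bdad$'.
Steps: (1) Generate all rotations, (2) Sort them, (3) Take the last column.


Rotations (sorted):
  0: $bdad -> last char: d
  1: ad$bd -> last char: d
  2: bdad$ -> last char: $
  3: d$bda -> last char: a
  4: dad$b -> last char: b


BWT = dd$ab


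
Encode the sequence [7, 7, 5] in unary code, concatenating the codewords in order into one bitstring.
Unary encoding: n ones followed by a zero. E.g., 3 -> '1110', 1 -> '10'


Encode each number as n ones followed by a terminating 0:
  7 -> 11111110 (8 bits)
  7 -> 11111110 (8 bits)
  5 -> 111110 (6 bits)
Total length = 8 + 8 + 6 = 22 bits.

Unary([7, 7, 5]) = 1111111011111110111110 (22 bits)


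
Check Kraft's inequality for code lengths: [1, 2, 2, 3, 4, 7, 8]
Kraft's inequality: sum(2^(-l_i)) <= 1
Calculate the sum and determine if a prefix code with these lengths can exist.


Sum = 2^(-1) + 2^(-2) + 2^(-2) + 2^(-3) + 2^(-4) + 2^(-7) + 2^(-8)
    = 0.5 + 0.25 + 0.25 + 0.125 + 0.0625 + 0.0078125 + 0.00390625
    = 307/256 = 1.19921875
Since 1.19921875 > 1, Kraft's inequality is NOT satisfied.
A prefix code with these lengths CANNOT exist.

Kraft sum = 1.19921875. Not satisfied.


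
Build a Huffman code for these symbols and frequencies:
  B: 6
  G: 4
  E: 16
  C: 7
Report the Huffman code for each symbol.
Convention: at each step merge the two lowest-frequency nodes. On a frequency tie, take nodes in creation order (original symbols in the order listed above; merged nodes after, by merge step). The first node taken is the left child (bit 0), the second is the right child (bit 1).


Huffman tree construction:
Step 1: Merge G(4) + B(6) = 10
Step 2: Merge C(7) + (G+B)(10) = 17
Step 3: Merge E(16) + (C+(G+B))(17) = 33
Read each symbol's code off the tree from the root (left child = 0, right child = 1).

Codes:
  B: 111 (length 3)
  G: 110 (length 3)
  E: 0 (length 1)
  C: 10 (length 2)
Average code length: 60/33 = 1.8182 bits/symbol


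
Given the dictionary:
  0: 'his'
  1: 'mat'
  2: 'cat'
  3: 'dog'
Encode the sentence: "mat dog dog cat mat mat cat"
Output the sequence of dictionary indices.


Look up each word in the dictionary:
  'mat' -> 1
  'dog' -> 3
  'dog' -> 3
  'cat' -> 2
  'mat' -> 1
  'mat' -> 1
  'cat' -> 2

Encoded: [1, 3, 3, 2, 1, 1, 2]


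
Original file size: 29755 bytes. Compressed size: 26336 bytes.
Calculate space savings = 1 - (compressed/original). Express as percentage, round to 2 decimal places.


ratio = compressed/original = 26336/29755 = 0.885095
savings = 1 - ratio = 1 - 0.885095 = 0.114905
as a percentage: 0.114905 * 100 = 11.49%

Space savings = 1 - 26336/29755 = 11.49%


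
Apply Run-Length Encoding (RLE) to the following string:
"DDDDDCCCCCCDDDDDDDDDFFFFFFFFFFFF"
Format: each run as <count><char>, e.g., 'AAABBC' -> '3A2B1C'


Scanning runs left to right:
  i=0: run of 'D' x 5 -> '5D'
  i=5: run of 'C' x 6 -> '6C'
  i=11: run of 'D' x 9 -> '9D'
  i=20: run of 'F' x 12 -> '12F'

RLE = 5D6C9D12F


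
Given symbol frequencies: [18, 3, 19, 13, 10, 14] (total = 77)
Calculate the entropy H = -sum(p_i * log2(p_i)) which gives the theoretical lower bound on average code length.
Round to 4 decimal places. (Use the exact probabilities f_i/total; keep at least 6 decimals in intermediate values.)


Per-symbol terms -p_i * log2(p_i) with p_i = f_i/77:
  p = 18/77 = 0.233766: log2(p) = -2.096862, -p*log2(p) = 0.490175
  p = 3/77 = 0.038961: log2(p) = -4.681824, -p*log2(p) = 0.182409
  p = 19/77 = 0.246753: log2(p) = -2.018859, -p*log2(p) = 0.498160
  p = 13/77 = 0.168831: log2(p) = -2.566347, -p*log2(p) = 0.433279
  p = 10/77 = 0.129870: log2(p) = -2.944858, -p*log2(p) = 0.382449
  p = 14/77 = 0.181818: log2(p) = -2.459432, -p*log2(p) = 0.447169
H = 0.490175 + 0.182409 + 0.498160 + 0.433279 + 0.382449 + 0.447169 = 2.433641

H = 2.4336 bits/symbol


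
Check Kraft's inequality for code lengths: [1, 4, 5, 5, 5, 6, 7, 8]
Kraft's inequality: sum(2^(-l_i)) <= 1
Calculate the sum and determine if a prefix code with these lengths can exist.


Sum = 2^(-1) + 2^(-4) + 2^(-5) + 2^(-5) + 2^(-5) + 2^(-6) + 2^(-7) + 2^(-8)
    = 0.5 + 0.0625 + 0.03125 + 0.03125 + 0.03125 + 0.015625 + 0.0078125 + 0.00390625
    = 175/256 = 0.68359375
Since 0.68359375 <= 1, Kraft's inequality IS satisfied.
A prefix code with these lengths CAN exist.

Kraft sum = 0.68359375. Satisfied.


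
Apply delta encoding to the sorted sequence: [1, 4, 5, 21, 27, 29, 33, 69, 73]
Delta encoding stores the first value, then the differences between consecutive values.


First value: 1
Deltas:
  4 - 1 = 3
  5 - 4 = 1
  21 - 5 = 16
  27 - 21 = 6
  29 - 27 = 2
  33 - 29 = 4
  69 - 33 = 36
  73 - 69 = 4


Delta encoded: [1, 3, 1, 16, 6, 2, 4, 36, 4]


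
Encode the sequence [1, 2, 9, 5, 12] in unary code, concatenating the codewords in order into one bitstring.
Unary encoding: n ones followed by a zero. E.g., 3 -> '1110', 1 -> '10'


Encode each number as n ones followed by a terminating 0:
  1 -> 10 (2 bits)
  2 -> 110 (3 bits)
  9 -> 1111111110 (10 bits)
  5 -> 111110 (6 bits)
  12 -> 1111111111110 (13 bits)
Total length = 2 + 3 + 10 + 6 + 13 = 34 bits.

Unary([1, 2, 9, 5, 12]) = 1011011111111101111101111111111110 (34 bits)


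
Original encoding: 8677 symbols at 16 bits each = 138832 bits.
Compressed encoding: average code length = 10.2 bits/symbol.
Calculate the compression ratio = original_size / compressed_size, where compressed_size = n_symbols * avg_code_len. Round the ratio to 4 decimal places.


original_size = n_symbols * orig_bits = 8677 * 16 = 138832 bits
compressed_size = n_symbols * avg_code_len = 8677 * 10.2 = 88505.4 bits
ratio = original_size / compressed_size = 138832 / 88505.4 = 1.5686

Compression ratio = 1.5686


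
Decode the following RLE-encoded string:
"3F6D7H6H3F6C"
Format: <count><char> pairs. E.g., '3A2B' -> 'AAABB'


Expanding each <count><char> pair:
  3F -> 'FFF'
  6D -> 'DDDDDD'
  7H -> 'HHHHHHH'
  6H -> 'HHHHHH'
  3F -> 'FFF'
  6C -> 'CCCCCC'

Decoded = FFFDDDDDDHHHHHHHHHHHHHFFFCCCCCC


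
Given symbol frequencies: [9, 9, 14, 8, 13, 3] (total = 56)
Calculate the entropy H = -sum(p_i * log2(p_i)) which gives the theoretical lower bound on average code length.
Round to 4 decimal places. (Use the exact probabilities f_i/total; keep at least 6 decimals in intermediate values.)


Per-symbol terms -p_i * log2(p_i) with p_i = f_i/56:
  p = 9/56 = 0.160714: log2(p) = -2.637430, -p*log2(p) = 0.423873
  p = 9/56 = 0.160714: log2(p) = -2.637430, -p*log2(p) = 0.423873
  p = 14/56 = 0.250000: log2(p) = -2.000000, -p*log2(p) = 0.500000
  p = 8/56 = 0.142857: log2(p) = -2.807355, -p*log2(p) = 0.401051
  p = 13/56 = 0.232143: log2(p) = -2.106915, -p*log2(p) = 0.489105
  p = 3/56 = 0.053571: log2(p) = -4.222392, -p*log2(p) = 0.226200
H = 0.423873 + 0.423873 + 0.500000 + 0.401051 + 0.489105 + 0.226200 = 2.464102

H = 2.4641 bits/symbol


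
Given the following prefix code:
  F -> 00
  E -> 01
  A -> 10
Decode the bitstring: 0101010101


Decoding step by step:
Bits 01 -> E
Bits 01 -> E
Bits 01 -> E
Bits 01 -> E
Bits 01 -> E


Decoded message: EEEEE


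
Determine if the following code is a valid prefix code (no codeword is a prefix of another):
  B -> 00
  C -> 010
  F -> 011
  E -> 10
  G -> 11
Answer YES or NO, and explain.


Checking each pair (does one codeword prefix another?):
  B='00' vs C='010': no prefix
  B='00' vs F='011': no prefix
  B='00' vs E='10': no prefix
  B='00' vs G='11': no prefix
  C='010' vs B='00': no prefix
  C='010' vs F='011': no prefix
  C='010' vs E='10': no prefix
  C='010' vs G='11': no prefix
  F='011' vs B='00': no prefix
  F='011' vs C='010': no prefix
  F='011' vs E='10': no prefix
  F='011' vs G='11': no prefix
  E='10' vs B='00': no prefix
  E='10' vs C='010': no prefix
  E='10' vs F='011': no prefix
  E='10' vs G='11': no prefix
  G='11' vs B='00': no prefix
  G='11' vs C='010': no prefix
  G='11' vs F='011': no prefix
  G='11' vs E='10': no prefix
No violation found over all pairs.

YES -- this is a valid prefix code. No codeword is a prefix of any other codeword.


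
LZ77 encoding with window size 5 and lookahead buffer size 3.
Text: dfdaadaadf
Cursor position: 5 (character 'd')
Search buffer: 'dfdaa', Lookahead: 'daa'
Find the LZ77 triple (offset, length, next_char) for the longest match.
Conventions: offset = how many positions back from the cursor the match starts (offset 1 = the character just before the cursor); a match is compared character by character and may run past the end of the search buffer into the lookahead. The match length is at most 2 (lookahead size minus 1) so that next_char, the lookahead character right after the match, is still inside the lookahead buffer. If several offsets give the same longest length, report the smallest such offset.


Try each offset into the search buffer:
  offset=1 (pos 4, char 'a'): match length 0
  offset=2 (pos 3, char 'a'): match length 0
  offset=3 (pos 2, char 'd'): match length 2
  offset=4 (pos 1, char 'f'): match length 0
  offset=5 (pos 0, char 'd'): match length 1
Longest match has length 2 at offset 3.
next_char = character at position 5 + 2 = 7 -> 'a'

Best match: offset=3, length=2 (matching 'da' starting at position 2)
LZ77 triple: (3, 2, 'a')


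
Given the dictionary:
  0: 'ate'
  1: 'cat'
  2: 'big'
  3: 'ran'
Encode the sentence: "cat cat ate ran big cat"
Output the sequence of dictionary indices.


Look up each word in the dictionary:
  'cat' -> 1
  'cat' -> 1
  'ate' -> 0
  'ran' -> 3
  'big' -> 2
  'cat' -> 1

Encoded: [1, 1, 0, 3, 2, 1]


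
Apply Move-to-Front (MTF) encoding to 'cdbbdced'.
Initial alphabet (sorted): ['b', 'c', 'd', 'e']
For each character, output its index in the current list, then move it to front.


MTF encoding:
'c': index 1 in ['b', 'c', 'd', 'e'] -> ['c', 'b', 'd', 'e']
'd': index 2 in ['c', 'b', 'd', 'e'] -> ['d', 'c', 'b', 'e']
'b': index 2 in ['d', 'c', 'b', 'e'] -> ['b', 'd', 'c', 'e']
'b': index 0 in ['b', 'd', 'c', 'e'] -> ['b', 'd', 'c', 'e']
'd': index 1 in ['b', 'd', 'c', 'e'] -> ['d', 'b', 'c', 'e']
'c': index 2 in ['d', 'b', 'c', 'e'] -> ['c', 'd', 'b', 'e']
'e': index 3 in ['c', 'd', 'b', 'e'] -> ['e', 'c', 'd', 'b']
'd': index 2 in ['e', 'c', 'd', 'b'] -> ['d', 'e', 'c', 'b']


Output: [1, 2, 2, 0, 1, 2, 3, 2]


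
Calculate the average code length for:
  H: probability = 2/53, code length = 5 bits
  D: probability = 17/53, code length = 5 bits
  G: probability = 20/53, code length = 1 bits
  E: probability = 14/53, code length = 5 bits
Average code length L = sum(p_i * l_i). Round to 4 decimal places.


Weighted contributions p_i * l_i:
  H: (2/53) * 5 = 10/53
  D: (17/53) * 5 = 85/53
  G: (20/53) * 1 = 20/53
  E: (14/53) * 5 = 70/53
Sum = (10 + 85 + 20 + 70)/53 = 185/53

L = 185/53 = 3.4906 bits/symbol


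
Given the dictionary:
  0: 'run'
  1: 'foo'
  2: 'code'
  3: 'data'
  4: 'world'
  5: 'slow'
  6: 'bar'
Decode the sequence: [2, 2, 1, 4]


Look up each index in the dictionary:
  2 -> 'code'
  2 -> 'code'
  1 -> 'foo'
  4 -> 'world'

Decoded: "code code foo world"


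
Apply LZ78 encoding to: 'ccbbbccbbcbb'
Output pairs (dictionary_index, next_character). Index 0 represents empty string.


LZ78 encoding steps:
Dictionary: {0: ''}
Step 1: w='' (idx 0), next='c' -> output (0, 'c'), add 'c' as idx 1
Step 2: w='c' (idx 1), next='b' -> output (1, 'b'), add 'cb' as idx 2
Step 3: w='' (idx 0), next='b' -> output (0, 'b'), add 'b' as idx 3
Step 4: w='b' (idx 3), next='c' -> output (3, 'c'), add 'bc' as idx 4
Step 5: w='cb' (idx 2), next='b' -> output (2, 'b'), add 'cbb' as idx 5
Step 6: w='cbb' (idx 5), end of input -> output (5, '')


Encoded: [(0, 'c'), (1, 'b'), (0, 'b'), (3, 'c'), (2, 'b'), (5, '')]


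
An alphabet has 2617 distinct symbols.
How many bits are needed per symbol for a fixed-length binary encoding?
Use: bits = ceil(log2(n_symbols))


log2(2617) = 11.3537
Bracket: 2^11 = 2048 < 2617 <= 2^12 = 4096
So ceil(log2(2617)) = 12

bits = ceil(log2(2617)) = ceil(11.3537) = 12 bits


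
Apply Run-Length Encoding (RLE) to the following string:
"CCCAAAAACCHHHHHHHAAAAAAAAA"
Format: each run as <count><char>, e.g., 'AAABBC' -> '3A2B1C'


Scanning runs left to right:
  i=0: run of 'C' x 3 -> '3C'
  i=3: run of 'A' x 5 -> '5A'
  i=8: run of 'C' x 2 -> '2C'
  i=10: run of 'H' x 7 -> '7H'
  i=17: run of 'A' x 9 -> '9A'

RLE = 3C5A2C7H9A


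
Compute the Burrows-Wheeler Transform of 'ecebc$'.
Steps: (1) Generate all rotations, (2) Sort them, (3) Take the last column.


Rotations (sorted):
  0: $ecebc -> last char: c
  1: bc$ece -> last char: e
  2: c$eceb -> last char: b
  3: cebc$e -> last char: e
  4: ebc$ec -> last char: c
  5: ecebc$ -> last char: $


BWT = cebec$


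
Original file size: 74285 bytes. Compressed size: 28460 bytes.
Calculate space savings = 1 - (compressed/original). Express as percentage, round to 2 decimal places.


ratio = compressed/original = 28460/74285 = 0.383119
savings = 1 - ratio = 1 - 0.383119 = 0.616881
as a percentage: 0.616881 * 100 = 61.69%

Space savings = 1 - 28460/74285 = 61.69%


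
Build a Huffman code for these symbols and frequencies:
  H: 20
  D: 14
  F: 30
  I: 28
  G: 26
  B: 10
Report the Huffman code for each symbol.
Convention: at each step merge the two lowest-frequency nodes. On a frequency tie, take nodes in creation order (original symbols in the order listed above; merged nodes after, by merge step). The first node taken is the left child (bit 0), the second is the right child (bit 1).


Huffman tree construction:
Step 1: Merge B(10) + D(14) = 24
Step 2: Merge H(20) + (B+D)(24) = 44
Step 3: Merge G(26) + I(28) = 54
Step 4: Merge F(30) + (H+(B+D))(44) = 74
Step 5: Merge (G+I)(54) + (F+(H+(B+D)))(74) = 128
Read each symbol's code off the tree from the root (left child = 0, right child = 1).

Codes:
  H: 110 (length 3)
  D: 1111 (length 4)
  F: 10 (length 2)
  I: 01 (length 2)
  G: 00 (length 2)
  B: 1110 (length 4)
Average code length: 324/128 = 2.5313 bits/symbol


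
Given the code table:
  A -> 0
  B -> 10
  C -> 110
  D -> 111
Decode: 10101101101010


Decoding:
10 -> B
10 -> B
110 -> C
110 -> C
10 -> B
10 -> B


Result: BBCCBB


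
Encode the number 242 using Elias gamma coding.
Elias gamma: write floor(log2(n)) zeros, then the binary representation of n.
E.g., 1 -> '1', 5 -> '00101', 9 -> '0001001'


num_bits = floor(log2(242)) + 1 = 8
leading_zeros = num_bits - 1 = 7
binary(242) = 11110010

Elias gamma(242) = '0000000' + '11110010' = 000000011110010 (15 bits)


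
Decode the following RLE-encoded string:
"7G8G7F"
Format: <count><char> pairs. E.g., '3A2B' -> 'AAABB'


Expanding each <count><char> pair:
  7G -> 'GGGGGGG'
  8G -> 'GGGGGGGG'
  7F -> 'FFFFFFF'

Decoded = GGGGGGGGGGGGGGGFFFFFFF


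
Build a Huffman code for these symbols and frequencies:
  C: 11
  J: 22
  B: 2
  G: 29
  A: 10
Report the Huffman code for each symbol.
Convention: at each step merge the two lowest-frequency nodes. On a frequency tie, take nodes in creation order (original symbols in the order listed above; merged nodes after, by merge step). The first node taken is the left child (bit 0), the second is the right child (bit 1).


Huffman tree construction:
Step 1: Merge B(2) + A(10) = 12
Step 2: Merge C(11) + (B+A)(12) = 23
Step 3: Merge J(22) + (C+(B+A))(23) = 45
Step 4: Merge G(29) + (J+(C+(B+A)))(45) = 74
Read each symbol's code off the tree from the root (left child = 0, right child = 1).

Codes:
  C: 110 (length 3)
  J: 10 (length 2)
  B: 1110 (length 4)
  G: 0 (length 1)
  A: 1111 (length 4)
Average code length: 154/74 = 2.0811 bits/symbol


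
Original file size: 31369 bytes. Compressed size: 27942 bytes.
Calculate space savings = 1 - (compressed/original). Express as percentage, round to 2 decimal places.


ratio = compressed/original = 27942/31369 = 0.890752
savings = 1 - ratio = 1 - 0.890752 = 0.109248
as a percentage: 0.109248 * 100 = 10.92%

Space savings = 1 - 27942/31369 = 10.92%


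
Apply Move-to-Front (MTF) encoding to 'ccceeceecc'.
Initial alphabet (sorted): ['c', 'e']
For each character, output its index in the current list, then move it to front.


MTF encoding:
'c': index 0 in ['c', 'e'] -> ['c', 'e']
'c': index 0 in ['c', 'e'] -> ['c', 'e']
'c': index 0 in ['c', 'e'] -> ['c', 'e']
'e': index 1 in ['c', 'e'] -> ['e', 'c']
'e': index 0 in ['e', 'c'] -> ['e', 'c']
'c': index 1 in ['e', 'c'] -> ['c', 'e']
'e': index 1 in ['c', 'e'] -> ['e', 'c']
'e': index 0 in ['e', 'c'] -> ['e', 'c']
'c': index 1 in ['e', 'c'] -> ['c', 'e']
'c': index 0 in ['c', 'e'] -> ['c', 'e']


Output: [0, 0, 0, 1, 0, 1, 1, 0, 1, 0]


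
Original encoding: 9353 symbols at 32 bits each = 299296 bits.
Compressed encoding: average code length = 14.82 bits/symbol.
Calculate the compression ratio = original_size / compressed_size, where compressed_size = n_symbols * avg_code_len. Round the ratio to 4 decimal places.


original_size = n_symbols * orig_bits = 9353 * 32 = 299296 bits
compressed_size = n_symbols * avg_code_len = 9353 * 14.82 = 138611.46 bits
ratio = original_size / compressed_size = 299296 / 138611.46 = 2.1592

Compression ratio = 2.1592


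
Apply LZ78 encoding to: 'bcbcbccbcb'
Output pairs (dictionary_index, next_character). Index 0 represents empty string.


LZ78 encoding steps:
Dictionary: {0: ''}
Step 1: w='' (idx 0), next='b' -> output (0, 'b'), add 'b' as idx 1
Step 2: w='' (idx 0), next='c' -> output (0, 'c'), add 'c' as idx 2
Step 3: w='b' (idx 1), next='c' -> output (1, 'c'), add 'bc' as idx 3
Step 4: w='bc' (idx 3), next='c' -> output (3, 'c'), add 'bcc' as idx 4
Step 5: w='bc' (idx 3), next='b' -> output (3, 'b'), add 'bcb' as idx 5


Encoded: [(0, 'b'), (0, 'c'), (1, 'c'), (3, 'c'), (3, 'b')]


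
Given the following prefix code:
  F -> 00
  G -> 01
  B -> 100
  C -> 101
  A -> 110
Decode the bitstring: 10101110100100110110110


Decoding step by step:
Bits 101 -> C
Bits 01 -> G
Bits 110 -> A
Bits 100 -> B
Bits 100 -> B
Bits 110 -> A
Bits 110 -> A
Bits 110 -> A


Decoded message: CGABBAAA


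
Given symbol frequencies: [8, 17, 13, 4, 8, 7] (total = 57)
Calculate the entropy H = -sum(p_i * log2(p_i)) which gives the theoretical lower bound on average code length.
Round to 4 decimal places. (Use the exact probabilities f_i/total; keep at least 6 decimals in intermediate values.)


Per-symbol terms -p_i * log2(p_i) with p_i = f_i/57:
  p = 8/57 = 0.140351: log2(p) = -2.832890, -p*log2(p) = 0.397599
  p = 17/57 = 0.298246: log2(p) = -1.745427, -p*log2(p) = 0.520566
  p = 13/57 = 0.228070: log2(p) = -2.132450, -p*log2(p) = 0.486348
  p = 4/57 = 0.070175: log2(p) = -3.832890, -p*log2(p) = 0.268975
  p = 8/57 = 0.140351: log2(p) = -2.832890, -p*log2(p) = 0.397599
  p = 7/57 = 0.122807: log2(p) = -3.025535, -p*log2(p) = 0.371557
H = 0.397599 + 0.520566 + 0.486348 + 0.268975 + 0.397599 + 0.371557 = 2.442644

H = 2.4426 bits/symbol


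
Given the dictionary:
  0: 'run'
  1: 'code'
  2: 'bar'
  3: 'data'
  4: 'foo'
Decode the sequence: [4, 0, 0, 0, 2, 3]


Look up each index in the dictionary:
  4 -> 'foo'
  0 -> 'run'
  0 -> 'run'
  0 -> 'run'
  2 -> 'bar'
  3 -> 'data'

Decoded: "foo run run run bar data"


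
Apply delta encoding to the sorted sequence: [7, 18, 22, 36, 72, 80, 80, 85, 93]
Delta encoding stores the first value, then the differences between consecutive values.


First value: 7
Deltas:
  18 - 7 = 11
  22 - 18 = 4
  36 - 22 = 14
  72 - 36 = 36
  80 - 72 = 8
  80 - 80 = 0
  85 - 80 = 5
  93 - 85 = 8


Delta encoded: [7, 11, 4, 14, 36, 8, 0, 5, 8]


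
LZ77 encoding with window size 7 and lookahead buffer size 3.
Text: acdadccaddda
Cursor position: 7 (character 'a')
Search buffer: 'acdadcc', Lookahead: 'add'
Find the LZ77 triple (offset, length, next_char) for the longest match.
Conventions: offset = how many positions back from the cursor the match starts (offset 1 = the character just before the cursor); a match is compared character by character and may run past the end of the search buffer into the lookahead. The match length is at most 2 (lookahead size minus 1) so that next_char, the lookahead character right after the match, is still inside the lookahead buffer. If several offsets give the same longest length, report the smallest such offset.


Try each offset into the search buffer:
  offset=1 (pos 6, char 'c'): match length 0
  offset=2 (pos 5, char 'c'): match length 0
  offset=3 (pos 4, char 'd'): match length 0
  offset=4 (pos 3, char 'a'): match length 2
  offset=5 (pos 2, char 'd'): match length 0
  offset=6 (pos 1, char 'c'): match length 0
  offset=7 (pos 0, char 'a'): match length 1
Longest match has length 2 at offset 4.
next_char = character at position 7 + 2 = 9 -> 'd'

Best match: offset=4, length=2 (matching 'ad' starting at position 3)
LZ77 triple: (4, 2, 'd')


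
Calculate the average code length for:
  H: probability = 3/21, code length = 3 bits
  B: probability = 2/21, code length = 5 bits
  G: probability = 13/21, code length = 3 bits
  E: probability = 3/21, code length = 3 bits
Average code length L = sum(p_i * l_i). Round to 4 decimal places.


Weighted contributions p_i * l_i:
  H: (3/21) * 3 = 9/21
  B: (2/21) * 5 = 10/21
  G: (13/21) * 3 = 39/21
  E: (3/21) * 3 = 9/21
Sum = (9 + 10 + 39 + 9)/21 = 67/21

L = 67/21 = 3.1905 bits/symbol


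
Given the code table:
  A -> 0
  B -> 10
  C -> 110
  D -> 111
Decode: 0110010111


Decoding:
0 -> A
110 -> C
0 -> A
10 -> B
111 -> D


Result: ACABD


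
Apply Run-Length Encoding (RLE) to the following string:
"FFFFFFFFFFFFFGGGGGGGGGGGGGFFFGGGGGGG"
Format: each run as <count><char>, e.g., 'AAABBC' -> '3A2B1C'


Scanning runs left to right:
  i=0: run of 'F' x 13 -> '13F'
  i=13: run of 'G' x 13 -> '13G'
  i=26: run of 'F' x 3 -> '3F'
  i=29: run of 'G' x 7 -> '7G'

RLE = 13F13G3F7G


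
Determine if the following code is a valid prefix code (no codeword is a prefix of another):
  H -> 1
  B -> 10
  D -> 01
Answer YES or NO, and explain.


Checking each pair (does one codeword prefix another?):
  H='1' vs B='10': prefix -- VIOLATION

NO -- this is NOT a valid prefix code. H (1) is a prefix of B (10).


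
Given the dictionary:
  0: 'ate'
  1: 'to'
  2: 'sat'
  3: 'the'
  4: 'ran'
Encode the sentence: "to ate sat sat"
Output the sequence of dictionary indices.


Look up each word in the dictionary:
  'to' -> 1
  'ate' -> 0
  'sat' -> 2
  'sat' -> 2

Encoded: [1, 0, 2, 2]


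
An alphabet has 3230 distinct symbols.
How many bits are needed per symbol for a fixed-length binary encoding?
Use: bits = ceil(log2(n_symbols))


log2(3230) = 11.6573
Bracket: 2^11 = 2048 < 3230 <= 2^12 = 4096
So ceil(log2(3230)) = 12

bits = ceil(log2(3230)) = ceil(11.6573) = 12 bits


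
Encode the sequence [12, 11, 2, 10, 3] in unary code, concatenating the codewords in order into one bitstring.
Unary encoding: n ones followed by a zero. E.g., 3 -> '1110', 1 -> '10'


Encode each number as n ones followed by a terminating 0:
  12 -> 1111111111110 (13 bits)
  11 -> 111111111110 (12 bits)
  2 -> 110 (3 bits)
  10 -> 11111111110 (11 bits)
  3 -> 1110 (4 bits)
Total length = 13 + 12 + 3 + 11 + 4 = 43 bits.

Unary([12, 11, 2, 10, 3]) = 1111111111110111111111110110111111111101110 (43 bits)


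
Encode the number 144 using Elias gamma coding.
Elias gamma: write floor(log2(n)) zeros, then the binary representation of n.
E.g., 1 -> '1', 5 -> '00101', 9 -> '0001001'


num_bits = floor(log2(144)) + 1 = 8
leading_zeros = num_bits - 1 = 7
binary(144) = 10010000

Elias gamma(144) = '0000000' + '10010000' = 000000010010000 (15 bits)


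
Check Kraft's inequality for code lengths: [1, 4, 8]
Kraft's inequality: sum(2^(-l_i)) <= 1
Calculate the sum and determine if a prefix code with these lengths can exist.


Sum = 2^(-1) + 2^(-4) + 2^(-8)
    = 0.5 + 0.0625 + 0.00390625
    = 145/256 = 0.56640625
Since 0.56640625 <= 1, Kraft's inequality IS satisfied.
A prefix code with these lengths CAN exist.

Kraft sum = 0.56640625. Satisfied.


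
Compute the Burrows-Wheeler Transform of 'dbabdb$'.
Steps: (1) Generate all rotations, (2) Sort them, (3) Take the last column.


Rotations (sorted):
  0: $dbabdb -> last char: b
  1: abdb$db -> last char: b
  2: b$dbabd -> last char: d
  3: babdb$d -> last char: d
  4: bdb$dba -> last char: a
  5: db$dbab -> last char: b
  6: dbabdb$ -> last char: $


BWT = bbddab$


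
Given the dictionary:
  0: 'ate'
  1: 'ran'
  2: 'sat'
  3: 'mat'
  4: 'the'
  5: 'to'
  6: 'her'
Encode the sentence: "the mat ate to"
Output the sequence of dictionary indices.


Look up each word in the dictionary:
  'the' -> 4
  'mat' -> 3
  'ate' -> 0
  'to' -> 5

Encoded: [4, 3, 0, 5]


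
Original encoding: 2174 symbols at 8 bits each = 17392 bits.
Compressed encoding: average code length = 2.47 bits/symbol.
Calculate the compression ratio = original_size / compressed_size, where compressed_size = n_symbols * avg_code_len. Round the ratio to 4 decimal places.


original_size = n_symbols * orig_bits = 2174 * 8 = 17392 bits
compressed_size = n_symbols * avg_code_len = 2174 * 2.47 = 5369.78 bits
ratio = original_size / compressed_size = 17392 / 5369.78 = 3.2389

Compression ratio = 3.2389
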